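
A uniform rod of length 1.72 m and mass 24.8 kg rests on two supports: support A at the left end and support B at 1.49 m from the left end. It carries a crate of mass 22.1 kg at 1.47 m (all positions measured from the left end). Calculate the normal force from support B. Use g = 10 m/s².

R_B ≈ 361 N

Take moments about support A.
Beam weight: 24.8 × 10 = 248 N down at 0.86 m → arm 0.86 m, τ = 248 × 0.86 = 213.3 N·m clockwise.
Crate: 22.1 × 10 = 221 N down at 1.47 m → arm 1.47 m, τ = 221 × 1.47 = 324.9 N·m clockwise.
Net load moment about support A = 538.2 N·m clockwise.
Reaction R at support B is upward at 1.49 m, arm 1.49 m → moment R × 1.49 counterclockwise.
Στ = 0 ⇒ R × 1.49 = 538.2 ⇒ R = 361 N.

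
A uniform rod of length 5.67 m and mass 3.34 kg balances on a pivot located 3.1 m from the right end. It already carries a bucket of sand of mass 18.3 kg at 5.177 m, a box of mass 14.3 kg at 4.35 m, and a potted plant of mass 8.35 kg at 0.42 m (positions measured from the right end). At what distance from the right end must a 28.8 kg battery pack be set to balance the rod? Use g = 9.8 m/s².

Take moments about the pivot (at 3.1 m from the right end).
Beam weight: 3.34 × 9.8 = 32.73 N down at 2.835 m → arm 0.265 m, τ = 32.73 × 0.265 = 8.673 N·m clockwise.
Bucket of sand: 18.3 × 9.8 = 179.3 N down at 5.177 m → arm 2.077 m, τ = 179.3 × 2.077 = 372.4 N·m counterclockwise.
Box: 14.3 × 9.8 = 140.1 N down at 4.35 m → arm 1.25 m, τ = 140.1 × 1.25 = 175.1 N·m counterclockwise.
Potted plant: 8.35 × 9.8 = 81.83 N down at 0.42 m → arm 2.68 m, τ = 81.83 × 2.68 = 219.3 N·m clockwise.
Net moment of existing loads = 319.5 N·m counterclockwise.
The battery pack weighs 28.8 × 9.8 = 282.2 N and must supply an equal clockwise moment, so its lever arm about the pivot is 319.5 / 282.2 = 1.13 m.
That puts it at 3.1 − 1.13 = 1.97 m from the right end.

x ≈ 1.97 m from the right end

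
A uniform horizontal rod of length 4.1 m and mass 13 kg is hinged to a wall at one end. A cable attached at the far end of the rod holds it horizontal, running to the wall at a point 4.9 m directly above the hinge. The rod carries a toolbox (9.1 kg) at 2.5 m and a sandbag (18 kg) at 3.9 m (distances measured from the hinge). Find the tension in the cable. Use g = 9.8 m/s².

Sum moments about the hinge (the unknown hinge reaction has zero arm there).
Beam weight: 13 × 9.8 = 127.4 N down at 2.05 m → arm 2.05 m, τ = 127.4 × 2.05 = 261.2 N·m clockwise.
Toolbox: 9.1 × 9.8 = 89.18 N down at 2.5 m → arm 2.5 m, τ = 89.18 × 2.5 = 223 N·m clockwise.
Sandbag: 18 × 9.8 = 176.4 N down at 3.9 m → arm 3.9 m, τ = 176.4 × 3.9 = 688 N·m clockwise.
Total clockwise load moment = 1172 N·m.
The cable tension T acts at 4.1 m; only its component perpendicular to the rod, T sinθ, produces torque. sinθ = h/√(h²+d²) = 4.9/√(4.9²+4.1²) = 0.7669.
Στ = 0 ⇒ T × 4.1 × 0.7669 = 1172 ⇒ T = 1172 / 3.144 = 373 N.

T ≈ 373 N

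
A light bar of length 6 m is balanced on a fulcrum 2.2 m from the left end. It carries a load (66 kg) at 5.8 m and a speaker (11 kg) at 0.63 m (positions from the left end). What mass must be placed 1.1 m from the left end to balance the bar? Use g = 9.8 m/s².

m ≈ 200 kg

About the fulcrum (at 2.2 m from the left end):
Load: 66 × 9.8 = 646.8 N down at 5.8 m → arm 3.6 m, τ = 646.8 × 3.6 = 2328 N·m clockwise.
Speaker: 11 × 9.8 = 107.8 N down at 0.63 m → arm 1.57 m, τ = 107.8 × 1.57 = 169.2 N·m counterclockwise.
Net moment of known loads = 2159 N·m clockwise.
An unknown mass m at 1.1 m has arm 1.1 m; its moment is m·g·1.1 counterclockwise.
Setting net torque to zero: m × 9.8 × 1.1 = 2159 → m = 2159 / (9.8 × 1.1) = 200 kg.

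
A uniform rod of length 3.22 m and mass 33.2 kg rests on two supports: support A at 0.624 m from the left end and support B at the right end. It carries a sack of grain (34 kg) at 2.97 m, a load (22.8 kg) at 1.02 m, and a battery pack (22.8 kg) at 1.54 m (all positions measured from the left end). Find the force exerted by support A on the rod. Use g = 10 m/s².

Taking torques about support B:
Beam weight: 33.2 × 10 = 332 N down at 1.61 m → arm 1.61 m, τ = 332 × 1.61 = 534.5 N·m counterclockwise.
Sack of grain: 34 × 10 = 340 N down at 2.97 m → arm 0.25 m, τ = 340 × 0.25 = 85 N·m counterclockwise.
Load: 22.8 × 10 = 228 N down at 1.02 m → arm 2.2 m, τ = 228 × 2.2 = 501.6 N·m counterclockwise.
Battery pack: 22.8 × 10 = 228 N down at 1.54 m → arm 1.68 m, τ = 228 × 1.68 = 383 N·m counterclockwise.
Net load moment about support B = 1504 N·m counterclockwise.
Reaction R at support A is upward at 0.624 m, arm 2.596 m → moment R × 2.596 clockwise.
For rotational equilibrium, R × 2.596 = 1504, so R = 579 N.

R_A ≈ 579 N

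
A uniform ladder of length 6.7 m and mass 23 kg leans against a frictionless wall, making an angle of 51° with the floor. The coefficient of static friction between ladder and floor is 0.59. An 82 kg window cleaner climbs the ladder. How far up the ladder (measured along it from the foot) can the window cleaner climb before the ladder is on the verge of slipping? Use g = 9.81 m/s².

About the foot of the ladder:
Ladder weight 23×9.81 = 225.6 N acts at 3.35 m along the ladder; its horizontal arm is 3.35·cos51° = 2.108 m → τ = 475.6 N·m clockwise.
Window cleaner weight 82×9.81 = 804.4 N at distance d → arm d·cos51° → τ = 804.4·d·0.6293 clockwise.
Wall normal N at the top has arm L sinθ = 5.207 m counterclockwise, so Στ = 0 gives N·5.207 = 475.6 + 506.2·d.
ΣFy = 0 ⇒ N_floor = 1030 N, so the maximum friction is μ_s·N_floor = 0.59×1030 = 607.7 N. ΣFx = 0 ⇒ N_wall = f, so at the slipping point N = 607.7 N.
Substituting: 607.7×5.207 = 475.6 + 506.2·d ⇒ d = (3164 − 475.6) / 506.2 = 5.31 m.

d ≈ 5.31 m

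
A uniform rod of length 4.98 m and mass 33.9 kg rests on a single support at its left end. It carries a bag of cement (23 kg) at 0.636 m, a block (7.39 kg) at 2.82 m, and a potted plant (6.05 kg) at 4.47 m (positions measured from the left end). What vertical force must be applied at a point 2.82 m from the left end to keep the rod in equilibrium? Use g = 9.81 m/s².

F ≈ 511 N

Take moments about the left end.
Beam weight: 33.9 × 9.81 = 332.6 N down at 2.49 m → arm 2.49 m, τ = 332.6 × 2.49 = 828.2 N·m clockwise.
Bag of cement: 23 × 9.81 = 225.6 N down at 0.636 m → arm 0.636 m, τ = 225.6 × 0.636 = 143.5 N·m clockwise.
Block: 7.39 × 9.81 = 72.5 N down at 2.82 m → arm 2.82 m, τ = 72.5 × 2.82 = 204.4 N·m clockwise.
Potted plant: 6.05 × 9.81 = 59.35 N down at 4.47 m → arm 4.47 m, τ = 59.35 × 4.47 = 265.3 N·m clockwise.
Net moment of the loads = 1441 N·m clockwise.
The upward force F acts at a point 2.82 m from the left end, arm 2.82 m, giving F × 2.82 counterclockwise.
Στ = 0 ⇒ F × 2.82 = 1441 ⇒ F = 1441 / 2.82 = 511 N.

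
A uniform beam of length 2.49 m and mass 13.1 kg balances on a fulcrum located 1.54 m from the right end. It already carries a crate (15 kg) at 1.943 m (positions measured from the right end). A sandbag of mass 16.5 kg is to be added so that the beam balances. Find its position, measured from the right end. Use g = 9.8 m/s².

Taking torques about the fulcrum (at 1.54 m from the right end):
Beam weight: 13.1 × 9.8 = 128.4 N down at 1.245 m → arm 0.295 m, τ = 128.4 × 0.295 = 37.88 N·m clockwise.
Crate: 15 × 9.8 = 147 N down at 1.943 m → arm 0.403 m, τ = 147 × 0.403 = 59.24 N·m counterclockwise.
Net moment of existing loads = 21.36 N·m counterclockwise.
The sandbag weighs 16.5 × 9.8 = 161.7 N and must supply an equal clockwise moment, so its lever arm about the fulcrum is 21.36 / 161.7 = 0.132 m.
That puts it at 1.54 − 0.132 = 1.41 m from the right end.

x ≈ 1.41 m from the right end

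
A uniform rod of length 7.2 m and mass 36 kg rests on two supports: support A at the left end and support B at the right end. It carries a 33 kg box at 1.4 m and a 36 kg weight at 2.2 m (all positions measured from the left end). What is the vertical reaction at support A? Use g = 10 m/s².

R_A ≈ 696 N

Choose support B as the axis so its reaction then has zero moment arm.
Beam weight: 36 × 10 = 360 N down at 3.6 m → arm 3.6 m, τ = 360 × 3.6 = 1296 N·m counterclockwise.
Box: 33 × 10 = 330 N down at 1.4 m → arm 5.8 m, τ = 330 × 5.8 = 1914 N·m counterclockwise.
Weight: 36 × 10 = 360 N down at 2.2 m → arm 5 m, τ = 360 × 5 = 1800 N·m counterclockwise.
Net load moment about support B = 5010 N·m counterclockwise.
Reaction R at support A is upward at 0 m, arm 7.2 m → moment R × 7.2 clockwise.
Balancing moments: R × 7.2 = 5010, giving R = 696 N.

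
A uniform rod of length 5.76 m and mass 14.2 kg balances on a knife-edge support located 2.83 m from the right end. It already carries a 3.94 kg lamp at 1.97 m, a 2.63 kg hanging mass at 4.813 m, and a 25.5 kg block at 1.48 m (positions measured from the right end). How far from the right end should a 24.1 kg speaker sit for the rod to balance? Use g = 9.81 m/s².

x ≈ 4.15 m from the right end

Taking torques about the knife-edge support (at 2.83 m from the right end):
Beam weight: 14.2 × 9.81 = 139.3 N down at 2.88 m → arm 0.05 m, τ = 139.3 × 0.05 = 6.965 N·m counterclockwise.
Lamp: 3.94 × 9.81 = 38.65 N down at 1.97 m → arm 0.86 m, τ = 38.65 × 0.86 = 33.24 N·m clockwise.
Hanging mass: 2.63 × 9.81 = 25.8 N down at 4.813 m → arm 1.983 m, τ = 25.8 × 1.983 = 51.16 N·m counterclockwise.
Block: 25.5 × 9.81 = 250.2 N down at 1.48 m → arm 1.35 m, τ = 250.2 × 1.35 = 337.8 N·m clockwise.
Net moment of existing loads = 312.9 N·m clockwise.
The speaker weighs 24.1 × 9.81 = 236.4 N and must supply an equal counterclockwise moment, so its lever arm about the knife-edge support is 312.9 / 236.4 = 1.32 m.
That puts it at 2.83 + 1.32 = 4.15 m from the right end.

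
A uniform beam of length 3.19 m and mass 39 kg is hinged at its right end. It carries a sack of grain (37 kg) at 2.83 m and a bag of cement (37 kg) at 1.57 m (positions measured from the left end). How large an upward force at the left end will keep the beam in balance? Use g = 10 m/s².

F ≈ 425 N

Take moments about the right end.
Beam weight: 39 × 10 = 390 N down at 1.595 m → arm 1.595 m, τ = 390 × 1.595 = 622 N·m counterclockwise.
Sack of grain: 37 × 10 = 370 N down at 2.83 m → arm 0.36 m, τ = 370 × 0.36 = 133.2 N·m counterclockwise.
Bag of cement: 37 × 10 = 370 N down at 1.57 m → arm 1.62 m, τ = 370 × 1.62 = 599.4 N·m counterclockwise.
Net moment of the loads = 1355 N·m counterclockwise.
The upward force F acts at the left end, arm 3.19 m, giving F × 3.19 clockwise.
For rotational equilibrium, F × 3.19 = 1355, so F = 1355 / 3.19 = 425 N.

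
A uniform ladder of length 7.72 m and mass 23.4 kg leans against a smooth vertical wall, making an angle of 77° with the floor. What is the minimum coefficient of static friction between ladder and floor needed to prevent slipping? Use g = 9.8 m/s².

μ_min ≈ 0.115

Take moments about the foot of the ladder.
Ladder weight 23.4×9.8 = 229.3 N acts at 3.86 m along the ladder; its horizontal arm is 3.86·cos77° = 0.8683 m → τ = 199.1 N·m clockwise.
Wall normal N acts horizontally at the top; its moment arm is the height L sinθ = 7.72·sin77° = 7.522 m, counterclockwise.
Balancing moments: N × 7.522 = 199.1, giving N = 26.47 N.
ΣFx = 0 ⇒ f = N_wall = 26.47 N. ΣFy = 0 ⇒ N_floor = 229.3 N.
μ_min = f / N_floor = 26.47 / 229.3 = 0.115.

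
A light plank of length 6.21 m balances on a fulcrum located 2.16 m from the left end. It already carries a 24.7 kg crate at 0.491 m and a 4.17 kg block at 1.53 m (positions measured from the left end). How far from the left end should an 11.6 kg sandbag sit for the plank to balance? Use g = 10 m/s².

Taking torques about the fulcrum (at 2.16 m from the left end):
Crate: 24.7 × 10 = 247 N down at 0.491 m → arm 1.669 m, τ = 247 × 1.669 = 412.2 N·m counterclockwise.
Block: 4.17 × 10 = 41.7 N down at 1.53 m → arm 0.63 m, τ = 41.7 × 0.63 = 26.27 N·m counterclockwise.
Net moment of existing loads = 438.5 N·m counterclockwise.
The sandbag weighs 11.6 × 10 = 116 N and must supply an equal clockwise moment, so its lever arm about the fulcrum is 438.5 / 116 = 3.78 m.
That puts it at 2.16 + 3.78 = 5.94 m from the left end.

x ≈ 5.94 m from the left end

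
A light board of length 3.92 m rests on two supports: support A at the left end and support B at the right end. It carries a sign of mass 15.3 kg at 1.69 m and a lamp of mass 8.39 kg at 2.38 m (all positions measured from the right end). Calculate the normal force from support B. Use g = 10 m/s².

R_B ≈ 120 N

Sum moments about support A (its reaction then has zero moment arm).
Sign: 15.3 × 10 = 153 N down at 1.69 m → arm 2.23 m, τ = 153 × 2.23 = 341.2 N·m clockwise.
Lamp: 8.39 × 10 = 83.9 N down at 2.38 m → arm 1.54 m, τ = 83.9 × 1.54 = 129.2 N·m clockwise.
Net load moment about support A = 470.4 N·m clockwise.
Reaction R at support B is upward at 0 m, arm 3.92 m → moment R × 3.92 counterclockwise.
Στ = 0 ⇒ R × 3.92 = 470.4 ⇒ R = 120 N.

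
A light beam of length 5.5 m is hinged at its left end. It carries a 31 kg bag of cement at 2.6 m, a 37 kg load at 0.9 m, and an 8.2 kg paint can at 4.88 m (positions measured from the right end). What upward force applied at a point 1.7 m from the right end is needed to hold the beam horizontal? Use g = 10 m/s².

F ≈ 698 N

Take moments about the left end.
Bag of cement: 31 × 10 = 310 N down at 2.6 m → arm 2.9 m, τ = 310 × 2.9 = 899 N·m clockwise.
Load: 37 × 10 = 370 N down at 0.9 m → arm 4.6 m, τ = 370 × 4.6 = 1702 N·m clockwise.
Paint can: 8.2 × 10 = 82 N down at 4.88 m → arm 0.62 m, τ = 82 × 0.62 = 50.84 N·m clockwise.
Net moment of the loads = 2652 N·m clockwise.
The upward force F acts at a point 1.7 m from the right end, arm 3.8 m, giving F × 3.8 counterclockwise.
For rotational equilibrium, F × 3.8 = 2652, so F = 2652 / 3.8 = 698 N.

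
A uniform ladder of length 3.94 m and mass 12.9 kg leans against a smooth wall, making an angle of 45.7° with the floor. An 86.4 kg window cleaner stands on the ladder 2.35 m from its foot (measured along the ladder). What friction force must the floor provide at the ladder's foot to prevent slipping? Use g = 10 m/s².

f ≈ 566 N

Sum moments about the foot of the ladder (the floor normal and friction both act there and drop out).
Ladder weight 12.9×10 = 129 N acts at 1.97 m along the ladder; its horizontal arm is 1.97·cos45.7° = 1.376 m → τ = 177.5 N·m clockwise.
Window cleaner: 86.4×10 = 864 N at 2.35 m → arm 1.641 m → τ = 1418 N·m clockwise.
Wall normal N acts horizontally at the top; its moment arm is the height L sinθ = 3.94·sin45.7° = 2.82 m, counterclockwise.
Στ = 0 ⇒ N × 2.82 = 1596 ⇒ N = 566 N.
ΣFx = 0: friction at the foot balances the wall's push, so f = N_wall = 566 N.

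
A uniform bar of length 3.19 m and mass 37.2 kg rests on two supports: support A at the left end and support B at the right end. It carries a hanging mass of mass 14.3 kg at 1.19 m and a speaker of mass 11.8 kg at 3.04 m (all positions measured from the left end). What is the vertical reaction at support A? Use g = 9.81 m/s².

R_A ≈ 276 N

About support B:
Beam weight: 37.2 × 9.81 = 364.9 N down at 1.595 m → arm 1.595 m, τ = 364.9 × 1.595 = 582 N·m counterclockwise.
Hanging mass: 14.3 × 9.81 = 140.3 N down at 1.19 m → arm 2 m, τ = 140.3 × 2 = 280.6 N·m counterclockwise.
Speaker: 11.8 × 9.81 = 115.8 N down at 3.04 m → arm 0.15 m, τ = 115.8 × 0.15 = 17.37 N·m counterclockwise.
Net load moment about support B = 880 N·m counterclockwise.
Reaction R at support A is upward at 0 m, arm 3.19 m → moment R × 3.19 clockwise.
Στ = 0 ⇒ R × 3.19 = 880 ⇒ R = 276 N.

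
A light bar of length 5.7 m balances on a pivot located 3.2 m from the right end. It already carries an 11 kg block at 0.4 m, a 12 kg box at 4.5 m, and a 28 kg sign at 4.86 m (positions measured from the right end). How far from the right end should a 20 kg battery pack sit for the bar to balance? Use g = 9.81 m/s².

x ≈ 1.64 m from the right end

Take moments about the pivot (at 3.2 m from the right end).
Block: 11 × 9.81 = 107.9 N down at 0.4 m → arm 2.8 m, τ = 107.9 × 2.8 = 302.1 N·m clockwise.
Box: 12 × 9.81 = 117.7 N down at 4.5 m → arm 1.3 m, τ = 117.7 × 1.3 = 153 N·m counterclockwise.
Sign: 28 × 9.81 = 274.7 N down at 4.86 m → arm 1.66 m, τ = 274.7 × 1.66 = 456 N·m counterclockwise.
Net moment of existing loads = 306.9 N·m counterclockwise.
The battery pack weighs 20 × 9.81 = 196.2 N and must supply an equal clockwise moment, so its lever arm about the pivot is 306.9 / 196.2 = 1.56 m.
That puts it at 3.2 − 1.56 = 1.64 m from the right end.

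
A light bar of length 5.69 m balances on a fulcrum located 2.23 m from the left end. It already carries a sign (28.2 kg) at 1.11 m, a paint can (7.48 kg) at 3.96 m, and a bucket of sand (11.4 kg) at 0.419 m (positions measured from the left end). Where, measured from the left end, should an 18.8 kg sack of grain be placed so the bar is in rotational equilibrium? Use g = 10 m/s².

x ≈ 4.32 m from the left end

About the fulcrum (at 2.23 m from the left end):
Sign: 28.2 × 10 = 282 N down at 1.11 m → arm 1.12 m, τ = 282 × 1.12 = 315.8 N·m counterclockwise.
Paint can: 7.48 × 10 = 74.8 N down at 3.96 m → arm 1.73 m, τ = 74.8 × 1.73 = 129.4 N·m clockwise.
Bucket of sand: 11.4 × 10 = 114 N down at 0.419 m → arm 1.811 m, τ = 114 × 1.811 = 206.5 N·m counterclockwise.
Net moment of existing loads = 392.9 N·m counterclockwise.
The sack of grain weighs 18.8 × 10 = 188 N and must supply an equal clockwise moment, so its lever arm about the fulcrum is 392.9 / 188 = 2.09 m.
That puts it at 2.23 + 2.09 = 4.32 m from the left end.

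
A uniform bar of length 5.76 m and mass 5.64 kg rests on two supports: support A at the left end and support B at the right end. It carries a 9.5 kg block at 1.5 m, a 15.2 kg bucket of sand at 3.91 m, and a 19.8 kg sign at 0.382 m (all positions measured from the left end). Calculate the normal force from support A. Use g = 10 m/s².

R_A ≈ 332 N

Choose support B as the axis so its reaction then has zero moment arm.
Beam weight: 5.64 × 10 = 56.4 N down at 2.88 m → arm 2.88 m, τ = 56.4 × 2.88 = 162.4 N·m counterclockwise.
Block: 9.5 × 10 = 95 N down at 1.5 m → arm 4.26 m, τ = 95 × 4.26 = 404.7 N·m counterclockwise.
Bucket of sand: 15.2 × 10 = 152 N down at 3.91 m → arm 1.85 m, τ = 152 × 1.85 = 281.2 N·m counterclockwise.
Sign: 19.8 × 10 = 198 N down at 0.382 m → arm 5.378 m, τ = 198 × 5.378 = 1065 N·m counterclockwise.
Net load moment about support B = 1913 N·m counterclockwise.
Reaction R at support A is upward at 0 m, arm 5.76 m → moment R × 5.76 clockwise.
Balancing moments: R × 5.76 = 1913, giving R = 332 N.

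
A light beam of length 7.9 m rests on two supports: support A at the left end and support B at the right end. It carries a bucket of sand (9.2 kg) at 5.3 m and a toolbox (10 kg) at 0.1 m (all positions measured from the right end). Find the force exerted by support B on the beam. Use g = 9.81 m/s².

R_B ≈ 127 N

Taking torques about support A:
Bucket of sand: 9.2 × 9.81 = 90.25 N down at 5.3 m → arm 2.6 m, τ = 90.25 × 2.6 = 234.7 N·m clockwise.
Toolbox: 10 × 9.81 = 98.1 N down at 0.1 m → arm 7.8 m, τ = 98.1 × 7.8 = 765.2 N·m clockwise.
Net load moment about support A = 999.9 N·m clockwise.
Reaction R at support B is upward at 0 m, arm 7.9 m → moment R × 7.9 counterclockwise.
For rotational equilibrium, R × 7.9 = 999.9, so R = 127 N.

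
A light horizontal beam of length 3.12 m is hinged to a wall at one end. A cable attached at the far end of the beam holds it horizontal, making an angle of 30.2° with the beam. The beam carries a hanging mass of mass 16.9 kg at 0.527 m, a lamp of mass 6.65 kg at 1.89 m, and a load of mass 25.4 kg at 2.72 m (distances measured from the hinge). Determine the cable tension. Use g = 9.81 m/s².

T ≈ 566 N

Choose the hinge as the axis so the unknown hinge reaction has zero arm there.
Hanging mass: 16.9 × 9.81 = 165.8 N down at 0.527 m → arm 0.527 m, τ = 165.8 × 0.527 = 87.38 N·m clockwise.
Lamp: 6.65 × 9.81 = 65.24 N down at 1.89 m → arm 1.89 m, τ = 65.24 × 1.89 = 123.3 N·m clockwise.
Load: 25.4 × 9.81 = 249.2 N down at 2.72 m → arm 2.72 m, τ = 249.2 × 2.72 = 677.8 N·m clockwise.
Total clockwise load moment = 888.5 N·m.
The cable tension T acts at 3.12 m; only its component perpendicular to the beam, T sinθ, produces torque. sin 30.2° = 0.503.
Setting net torque to zero: T × 3.12 × 0.503 = 888.5 → T = 888.5 / 1.569 = 566 N.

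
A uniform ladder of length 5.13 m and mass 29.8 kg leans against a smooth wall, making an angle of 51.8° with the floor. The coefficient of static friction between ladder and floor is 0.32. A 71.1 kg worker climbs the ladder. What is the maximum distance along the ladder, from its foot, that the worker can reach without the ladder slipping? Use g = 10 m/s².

d ≈ 1.89 m

Taking torques about the foot of the ladder:
Ladder weight 29.8×10 = 298 N acts at 2.565 m along the ladder; its horizontal arm is 2.565·cos51.8° = 1.586 m → τ = 472.6 N·m clockwise.
Worker weight 71.1×10 = 711 N at distance d → arm d·cos51.8° → τ = 711·d·0.6184 clockwise.
Wall normal N at the top has arm L sinθ = 4.031 m counterclockwise, so Στ = 0 gives N·4.031 = 472.6 + 439.7·d.
ΣFy = 0 ⇒ N_floor = 1009 N, so the maximum friction is μ_s·N_floor = 0.32×1009 = 322.9 N. ΣFx = 0 ⇒ N_wall = f, so at the slipping point N = 322.9 N.
Substituting: 322.9×4.031 = 472.6 + 439.7·d ⇒ d = (1302 − 472.6) / 439.7 = 1.89 m.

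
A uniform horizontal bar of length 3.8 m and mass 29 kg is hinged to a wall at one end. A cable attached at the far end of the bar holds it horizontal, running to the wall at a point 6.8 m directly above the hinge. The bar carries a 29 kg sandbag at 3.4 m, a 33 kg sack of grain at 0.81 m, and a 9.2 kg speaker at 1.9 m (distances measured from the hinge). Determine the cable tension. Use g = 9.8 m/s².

T ≈ 585 N

About the hinge:
Beam weight: 29 × 9.8 = 284.2 N down at 1.9 m → arm 1.9 m, τ = 284.2 × 1.9 = 540 N·m clockwise.
Sandbag: 29 × 9.8 = 284.2 N down at 3.4 m → arm 3.4 m, τ = 284.2 × 3.4 = 966.3 N·m clockwise.
Sack of grain: 33 × 9.8 = 323.4 N down at 0.81 m → arm 0.81 m, τ = 323.4 × 0.81 = 262 N·m clockwise.
Speaker: 9.2 × 9.8 = 90.16 N down at 1.9 m → arm 1.9 m, τ = 90.16 × 1.9 = 171.3 N·m clockwise.
Total clockwise load moment = 1940 N·m.
The cable tension T acts at 3.8 m; only its component perpendicular to the bar, T sinθ, produces torque. sinθ = h/√(h²+d²) = 6.8/√(6.8²+3.8²) = 0.8729.
For rotational equilibrium, T × 3.8 × 0.8729 = 1940, so T = 1940 / 3.317 = 585 N.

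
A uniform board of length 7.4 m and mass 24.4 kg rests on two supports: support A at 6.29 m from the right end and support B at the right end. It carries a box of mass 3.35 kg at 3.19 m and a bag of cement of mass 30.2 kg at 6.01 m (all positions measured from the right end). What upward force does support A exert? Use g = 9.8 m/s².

R_A ≈ 440 N

Choose support B as the axis so its reaction then has zero moment arm.
Beam weight: 24.4 × 9.8 = 239.1 N down at 3.7 m → arm 3.7 m, τ = 239.1 × 3.7 = 884.7 N·m counterclockwise.
Box: 3.35 × 9.8 = 32.83 N down at 3.19 m → arm 3.19 m, τ = 32.83 × 3.19 = 104.7 N·m counterclockwise.
Bag of cement: 30.2 × 9.8 = 296 N down at 6.01 m → arm 6.01 m, τ = 296 × 6.01 = 1779 N·m counterclockwise.
Net load moment about support B = 2768 N·m counterclockwise.
Reaction R at support A is upward at 6.29 m, arm 6.29 m → moment R × 6.29 clockwise.
Balancing moments: R × 6.29 = 2768, giving R = 440 N.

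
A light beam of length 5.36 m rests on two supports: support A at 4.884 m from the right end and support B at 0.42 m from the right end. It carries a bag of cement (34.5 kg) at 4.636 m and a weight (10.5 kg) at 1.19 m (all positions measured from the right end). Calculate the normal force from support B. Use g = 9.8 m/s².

R_B ≈ 104 N

Taking torques about support A:
Bag of cement: 34.5 × 9.8 = 338.1 N down at 4.636 m → arm 0.248 m, τ = 338.1 × 0.248 = 83.85 N·m clockwise.
Weight: 10.5 × 9.8 = 102.9 N down at 1.19 m → arm 3.694 m, τ = 102.9 × 3.694 = 380.1 N·m clockwise.
Net load moment about support A = 464 N·m clockwise.
Reaction R at support B is upward at 0.42 m, arm 4.464 m → moment R × 4.464 counterclockwise.
Balancing moments: R × 4.464 = 464, giving R = 104 N.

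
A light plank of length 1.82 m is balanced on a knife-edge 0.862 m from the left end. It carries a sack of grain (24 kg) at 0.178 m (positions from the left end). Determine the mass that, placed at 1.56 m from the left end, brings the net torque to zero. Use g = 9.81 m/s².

Take moments about the knife-edge (at 0.862 m from the left end).
Sack of grain: 24 × 9.81 = 235.4 N down at 0.178 m → arm 0.684 m, τ = 235.4 × 0.684 = 161 N·m counterclockwise.
Net moment of known loads = 161 N·m counterclockwise.
An unknown mass m at 1.56 m has arm 0.698 m; its moment is m·g·0.698 clockwise.
Setting net torque to zero: m × 9.81 × 0.698 = 161 → m = 161 / (9.81 × 0.698) = 23.5 kg.

m ≈ 23.5 kg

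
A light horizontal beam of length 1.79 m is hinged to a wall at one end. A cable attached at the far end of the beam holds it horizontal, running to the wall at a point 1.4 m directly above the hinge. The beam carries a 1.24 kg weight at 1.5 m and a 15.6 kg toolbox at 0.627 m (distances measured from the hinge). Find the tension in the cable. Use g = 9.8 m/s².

T ≈ 103 N

Taking torques about the hinge:
Weight: 1.24 × 9.8 = 12.15 N down at 1.5 m → arm 1.5 m, τ = 12.15 × 1.5 = 18.23 N·m clockwise.
Toolbox: 15.6 × 9.8 = 152.9 N down at 0.627 m → arm 0.627 m, τ = 152.9 × 0.627 = 95.87 N·m clockwise.
Total clockwise load moment = 114.1 N·m.
The cable tension T acts at 1.79 m; only its component perpendicular to the beam, T sinθ, produces torque. sinθ = h/√(h²+d²) = 1.4/√(1.4²+1.79²) = 0.6161.
Balancing moments: T × 1.79 × 0.6161 = 114.1, giving T = 114.1 / 1.103 = 103 N.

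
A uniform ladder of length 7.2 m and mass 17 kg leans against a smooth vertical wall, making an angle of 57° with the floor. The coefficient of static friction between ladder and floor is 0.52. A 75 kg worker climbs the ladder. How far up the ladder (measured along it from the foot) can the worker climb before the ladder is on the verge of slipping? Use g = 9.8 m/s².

d ≈ 6.26 m

About the foot of the ladder:
Ladder weight 17×9.8 = 166.6 N acts at 3.6 m along the ladder; its horizontal arm is 3.6·cos57° = 1.961 m → τ = 326.7 N·m clockwise.
Worker weight 75×9.8 = 735 N at distance d → arm d·cos57° → τ = 735·d·0.5446 clockwise.
Wall normal N at the top has arm L sinθ = 6.038 m counterclockwise, so Στ = 0 gives N·6.038 = 326.7 + 400.3·d.
ΣFy = 0 ⇒ N_floor = 901.6 N, so the maximum friction is μ_s·N_floor = 0.52×901.6 = 468.8 N. ΣFx = 0 ⇒ N_wall = f, so at the slipping point N = 468.8 N.
Substituting: 468.8×6.038 = 326.7 + 400.3·d ⇒ d = (2831 − 326.7) / 400.3 = 6.26 m.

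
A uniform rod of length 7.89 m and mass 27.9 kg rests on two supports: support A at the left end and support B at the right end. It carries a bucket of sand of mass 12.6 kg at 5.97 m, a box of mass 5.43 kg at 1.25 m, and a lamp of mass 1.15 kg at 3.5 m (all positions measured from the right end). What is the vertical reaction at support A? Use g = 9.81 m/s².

R_A ≈ 244 N

Sum moments about support B (its reaction then has zero moment arm).
Beam weight: 27.9 × 9.81 = 273.7 N down at 3.945 m → arm 3.945 m, τ = 273.7 × 3.945 = 1080 N·m counterclockwise.
Bucket of sand: 12.6 × 9.81 = 123.6 N down at 5.97 m → arm 5.97 m, τ = 123.6 × 5.97 = 737.9 N·m counterclockwise.
Box: 5.43 × 9.81 = 53.27 N down at 1.25 m → arm 1.25 m, τ = 53.27 × 1.25 = 66.59 N·m counterclockwise.
Lamp: 1.15 × 9.81 = 11.28 N down at 3.5 m → arm 3.5 m, τ = 11.28 × 3.5 = 39.48 N·m counterclockwise.
Net load moment about support B = 1924 N·m counterclockwise.
Reaction R at support A is upward at 7.89 m, arm 7.89 m → moment R × 7.89 clockwise.
Balancing moments: R × 7.89 = 1924, giving R = 244 N.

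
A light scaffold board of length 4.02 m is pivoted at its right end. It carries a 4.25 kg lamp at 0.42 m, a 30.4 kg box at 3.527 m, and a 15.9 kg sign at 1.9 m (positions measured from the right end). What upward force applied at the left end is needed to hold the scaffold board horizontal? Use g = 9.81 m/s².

F ≈ 340 N

Sum moments about the right end (the unknown pivot reaction has zero arm there).
Lamp: 4.25 × 9.81 = 41.69 N down at 0.42 m → arm 0.42 m, τ = 41.69 × 0.42 = 17.51 N·m counterclockwise.
Box: 30.4 × 9.81 = 298.2 N down at 3.527 m → arm 3.527 m, τ = 298.2 × 3.527 = 1052 N·m counterclockwise.
Sign: 15.9 × 9.81 = 156 N down at 1.9 m → arm 1.9 m, τ = 156 × 1.9 = 296.4 N·m counterclockwise.
Net moment of the loads = 1366 N·m counterclockwise.
The upward force F acts at the left end, arm 4.02 m, giving F × 4.02 clockwise.
Balancing moments: F × 4.02 = 1366, giving F = 1366 / 4.02 = 340 N.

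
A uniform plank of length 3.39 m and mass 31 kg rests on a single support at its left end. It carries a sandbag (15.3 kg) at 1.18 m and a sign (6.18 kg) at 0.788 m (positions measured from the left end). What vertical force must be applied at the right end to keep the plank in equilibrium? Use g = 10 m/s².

Choose the left end as the axis so the unknown pivot reaction has zero arm there.
Beam weight: 31 × 10 = 310 N down at 1.695 m → arm 1.695 m, τ = 310 × 1.695 = 525.5 N·m clockwise.
Sandbag: 15.3 × 10 = 153 N down at 1.18 m → arm 1.18 m, τ = 153 × 1.18 = 180.5 N·m clockwise.
Sign: 6.18 × 10 = 61.8 N down at 0.788 m → arm 0.788 m, τ = 61.8 × 0.788 = 48.7 N·m clockwise.
Net moment of the loads = 754.7 N·m clockwise.
The upward force F acts at the right end, arm 3.39 m, giving F × 3.39 counterclockwise.
Balancing moments: F × 3.39 = 754.7, giving F = 754.7 / 3.39 = 223 N.

F ≈ 223 N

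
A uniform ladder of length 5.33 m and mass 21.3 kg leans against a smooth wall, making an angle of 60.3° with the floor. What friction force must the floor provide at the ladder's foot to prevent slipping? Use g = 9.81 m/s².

Taking torques about the foot of the ladder:
Ladder weight 21.3×9.81 = 209 N acts at 2.665 m along the ladder; its horizontal arm is 2.665·cos60.3° = 1.32 m → τ = 275.9 N·m clockwise.
Wall normal N acts horizontally at the top; its moment arm is the height L sinθ = 5.33·sin60.3° = 4.63 m, counterclockwise.
Setting net torque to zero: N × 4.63 = 275.9 → N = 59.6 N.
ΣFx = 0: friction at the foot balances the wall's push, so f = N_wall = 59.6 N.

f ≈ 59.6 N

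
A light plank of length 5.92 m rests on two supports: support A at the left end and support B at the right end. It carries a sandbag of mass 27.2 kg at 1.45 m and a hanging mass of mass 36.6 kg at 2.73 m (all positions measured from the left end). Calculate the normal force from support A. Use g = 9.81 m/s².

Sum moments about support B (its reaction then has zero moment arm).
Sandbag: 27.2 × 9.81 = 266.8 N down at 1.45 m → arm 4.47 m, τ = 266.8 × 4.47 = 1193 N·m counterclockwise.
Hanging mass: 36.6 × 9.81 = 359 N down at 2.73 m → arm 3.19 m, τ = 359 × 3.19 = 1145 N·m counterclockwise.
Net load moment about support B = 2338 N·m counterclockwise.
Reaction R at support A is upward at 0 m, arm 5.92 m → moment R × 5.92 clockwise.
Setting net torque to zero: R × 5.92 = 2338 → R = 395 N.

R_A ≈ 395 N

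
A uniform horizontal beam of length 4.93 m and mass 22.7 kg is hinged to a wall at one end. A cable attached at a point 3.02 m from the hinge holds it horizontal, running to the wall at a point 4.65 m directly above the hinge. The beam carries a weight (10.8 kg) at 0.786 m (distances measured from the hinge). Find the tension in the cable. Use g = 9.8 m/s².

About the hinge:
Beam weight: 22.7 × 9.8 = 222.5 N down at 2.465 m → arm 2.465 m, τ = 222.5 × 2.465 = 548.5 N·m clockwise.
Weight: 10.8 × 9.8 = 105.8 N down at 0.786 m → arm 0.786 m, τ = 105.8 × 0.786 = 83.16 N·m clockwise.
Total clockwise load moment = 631.7 N·m.
The cable tension T acts at 3.02 m; only its component perpendicular to the beam, T sinθ, produces torque. sinθ = h/√(h²+d²) = 4.65/√(4.65²+3.02²) = 0.8386.
Στ = 0 ⇒ T × 3.02 × 0.8386 = 631.7 ⇒ T = 631.7 / 2.533 = 249 N.

T ≈ 249 N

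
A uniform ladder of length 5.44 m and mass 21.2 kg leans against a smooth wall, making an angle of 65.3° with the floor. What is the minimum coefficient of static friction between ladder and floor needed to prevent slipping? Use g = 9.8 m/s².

μ_min ≈ 0.23

About the foot of the ladder:
Ladder weight 21.2×9.8 = 207.8 N acts at 2.72 m along the ladder; its horizontal arm is 2.72·cos65.3° = 1.137 m → τ = 236.3 N·m clockwise.
Wall normal N acts horizontally at the top; its moment arm is the height L sinθ = 5.44·sin65.3° = 4.942 m, counterclockwise.
Balancing moments: N × 4.942 = 236.3, giving N = 47.81 N.
ΣFx = 0 ⇒ f = N_wall = 47.81 N. ΣFy = 0 ⇒ N_floor = 207.8 N.
μ_min = f / N_floor = 47.81 / 207.8 = 0.23.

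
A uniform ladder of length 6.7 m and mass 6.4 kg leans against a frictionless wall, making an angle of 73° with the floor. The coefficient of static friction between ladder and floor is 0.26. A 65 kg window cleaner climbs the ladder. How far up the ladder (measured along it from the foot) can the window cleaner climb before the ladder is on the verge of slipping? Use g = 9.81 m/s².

Taking torques about the foot of the ladder:
Ladder weight 6.4×9.81 = 62.78 N acts at 3.35 m along the ladder; its horizontal arm is 3.35·cos73° = 0.9794 m → τ = 61.49 N·m clockwise.
Window cleaner weight 65×9.81 = 637.6 N at distance d → arm d·cos73° → τ = 637.6·d·0.2924 clockwise.
Wall normal N at the top has arm L sinθ = 6.407 m counterclockwise, so Στ = 0 gives N·6.407 = 61.49 + 186.4·d.
ΣFy = 0 ⇒ N_floor = 700.4 N, so the maximum friction is μ_s·N_floor = 0.26×700.4 = 182.1 N. ΣFx = 0 ⇒ N_wall = f, so at the slipping point N = 182.1 N.
Substituting: 182.1×6.407 = 61.49 + 186.4·d ⇒ d = (1167 − 61.49) / 186.4 = 5.93 m.

d ≈ 5.93 m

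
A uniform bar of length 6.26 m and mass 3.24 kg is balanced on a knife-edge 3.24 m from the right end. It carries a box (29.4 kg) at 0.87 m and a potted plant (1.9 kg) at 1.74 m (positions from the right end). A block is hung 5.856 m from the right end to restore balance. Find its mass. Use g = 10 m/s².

m ≈ 27.9 kg

About the knife-edge (at 3.24 m from the right end):
Beam weight: 3.24 × 10 = 32.4 N down at 3.13 m → arm 0.11 m, τ = 32.4 × 0.11 = 3.564 N·m clockwise.
Box: 29.4 × 10 = 294 N down at 0.87 m → arm 2.37 m, τ = 294 × 2.37 = 696.8 N·m clockwise.
Potted plant: 1.9 × 10 = 19 N down at 1.74 m → arm 1.5 m, τ = 19 × 1.5 = 28.5 N·m clockwise.
Net moment of known loads = 728.9 N·m clockwise.
An unknown mass m at 5.856 m has arm 2.616 m; its moment is m·g·2.616 counterclockwise.
Balancing moments: m × 10 × 2.616 = 728.9, giving m = 728.9 / (10 × 2.616) = 27.9 kg.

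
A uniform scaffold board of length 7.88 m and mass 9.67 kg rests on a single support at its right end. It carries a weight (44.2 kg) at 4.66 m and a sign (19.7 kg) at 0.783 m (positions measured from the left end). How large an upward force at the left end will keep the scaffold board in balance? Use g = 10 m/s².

Sum moments about the right end (the unknown pivot reaction has zero arm there).
Beam weight: 9.67 × 10 = 96.7 N down at 3.94 m → arm 3.94 m, τ = 96.7 × 3.94 = 381 N·m counterclockwise.
Weight: 44.2 × 10 = 442 N down at 4.66 m → arm 3.22 m, τ = 442 × 3.22 = 1423 N·m counterclockwise.
Sign: 19.7 × 10 = 197 N down at 0.783 m → arm 7.097 m, τ = 197 × 7.097 = 1398 N·m counterclockwise.
Net moment of the loads = 3202 N·m counterclockwise.
The upward force F acts at the left end, arm 7.88 m, giving F × 7.88 clockwise.
For rotational equilibrium, F × 7.88 = 3202, so F = 3202 / 7.88 = 406 N.

F ≈ 406 N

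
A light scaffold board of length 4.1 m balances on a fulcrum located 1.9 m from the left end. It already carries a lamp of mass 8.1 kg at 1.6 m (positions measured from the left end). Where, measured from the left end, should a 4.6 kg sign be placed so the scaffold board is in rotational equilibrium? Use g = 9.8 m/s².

x ≈ 2.43 m from the left end

Take moments about the fulcrum (at 1.9 m from the left end).
Lamp: 8.1 × 9.8 = 79.38 N down at 1.6 m → arm 0.3 m, τ = 79.38 × 0.3 = 23.81 N·m counterclockwise.
Net moment of existing loads = 23.81 N·m counterclockwise.
The sign weighs 4.6 × 9.8 = 45.08 N and must supply an equal clockwise moment, so its lever arm about the fulcrum is 23.81 / 45.08 = 0.528 m.
That puts it at 1.9 + 0.528 = 2.43 m from the left end.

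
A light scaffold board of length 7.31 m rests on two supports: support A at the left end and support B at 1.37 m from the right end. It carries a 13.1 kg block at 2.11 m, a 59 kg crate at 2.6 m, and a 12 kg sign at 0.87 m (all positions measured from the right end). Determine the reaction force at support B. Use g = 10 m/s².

Taking torques about support A:
Block: 13.1 × 10 = 131 N down at 2.11 m → arm 5.2 m, τ = 131 × 5.2 = 681.2 N·m clockwise.
Crate: 59 × 10 = 590 N down at 2.6 m → arm 4.71 m, τ = 590 × 4.71 = 2779 N·m clockwise.
Sign: 12 × 10 = 120 N down at 0.87 m → arm 6.44 m, τ = 120 × 6.44 = 772.8 N·m clockwise.
Net load moment about support A = 4233 N·m clockwise.
Reaction R at support B is upward at 1.37 m, arm 5.94 m → moment R × 5.94 counterclockwise.
Setting net torque to zero: R × 5.94 = 4233 → R = 713 N.

R_B ≈ 713 N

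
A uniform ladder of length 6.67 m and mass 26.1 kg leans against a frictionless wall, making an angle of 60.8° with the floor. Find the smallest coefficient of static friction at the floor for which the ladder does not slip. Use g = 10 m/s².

Taking torques about the foot of the ladder:
Ladder weight 26.1×10 = 261 N acts at 3.335 m along the ladder; its horizontal arm is 3.335·cos60.8° = 1.627 m → τ = 424.6 N·m clockwise.
Wall normal N acts horizontally at the top; its moment arm is the height L sinθ = 6.67·sin60.8° = 5.822 m, counterclockwise.
For rotational equilibrium, N × 5.822 = 424.6, so N = 72.93 N.
ΣFx = 0 ⇒ f = N_wall = 72.93 N. ΣFy = 0 ⇒ N_floor = 261 N.
μ_min = f / N_floor = 72.93 / 261 = 0.279.

μ_min ≈ 0.279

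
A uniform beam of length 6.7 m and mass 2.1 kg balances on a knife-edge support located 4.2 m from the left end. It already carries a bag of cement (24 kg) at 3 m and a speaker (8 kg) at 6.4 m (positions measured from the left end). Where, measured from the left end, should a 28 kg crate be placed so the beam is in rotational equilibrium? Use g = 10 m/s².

x ≈ 4.66 m from the left end

Choose the knife-edge support (at 4.2 m from the left end) as the axis so the support reaction has zero arm there.
Beam weight: 2.1 × 10 = 21 N down at 3.35 m → arm 0.85 m, τ = 21 × 0.85 = 17.85 N·m counterclockwise.
Bag of cement: 24 × 10 = 240 N down at 3 m → arm 1.2 m, τ = 240 × 1.2 = 288 N·m counterclockwise.
Speaker: 8 × 10 = 80 N down at 6.4 m → arm 2.2 m, τ = 80 × 2.2 = 176 N·m clockwise.
Net moment of existing loads = 129.9 N·m counterclockwise.
The crate weighs 28 × 10 = 280 N and must supply an equal clockwise moment, so its lever arm about the knife-edge support is 129.9 / 280 = 0.464 m.
That puts it at 4.2 + 0.464 = 4.66 m from the left end.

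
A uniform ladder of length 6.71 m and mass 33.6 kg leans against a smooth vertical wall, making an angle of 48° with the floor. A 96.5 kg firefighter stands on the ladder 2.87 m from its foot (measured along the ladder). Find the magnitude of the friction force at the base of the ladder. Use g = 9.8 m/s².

Taking torques about the foot of the ladder:
Ladder weight 33.6×9.8 = 329.3 N acts at 3.355 m along the ladder; its horizontal arm is 3.355·cos48° = 2.245 m → τ = 739.3 N·m clockwise.
Firefighter: 96.5×9.8 = 945.7 N at 2.87 m → arm 1.92 m → τ = 1816 N·m clockwise.
Wall normal N acts horizontally at the top; its moment arm is the height L sinθ = 6.71·sin48° = 4.987 m, counterclockwise.
Στ = 0 ⇒ N × 4.987 = 2555 ⇒ N = 512 N.
ΣFx = 0: friction at the foot balances the wall's push, so f = N_wall = 512 N.

f ≈ 512 N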